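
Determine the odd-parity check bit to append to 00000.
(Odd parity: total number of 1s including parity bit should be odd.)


Number of 1s in data: 0
Parity bit: 1

1


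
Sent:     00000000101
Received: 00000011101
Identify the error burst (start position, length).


XOR: 00000011000

Burst at position 6, length 2


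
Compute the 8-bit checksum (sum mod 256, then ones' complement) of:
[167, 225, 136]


Sum = 528 mod 256 = 16
Complement = 239

239


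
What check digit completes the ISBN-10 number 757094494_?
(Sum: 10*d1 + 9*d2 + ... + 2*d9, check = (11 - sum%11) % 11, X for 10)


Weighted sum: 296
296 mod 11 = 10

Check digit: 1


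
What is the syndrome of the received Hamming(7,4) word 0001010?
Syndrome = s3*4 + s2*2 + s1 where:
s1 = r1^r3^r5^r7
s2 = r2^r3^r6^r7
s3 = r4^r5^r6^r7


s1=0, s2=1, s3=0

Syndrome = 2 (error at position 2)


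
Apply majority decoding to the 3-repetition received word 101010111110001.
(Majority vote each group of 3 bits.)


Groups: 101, 010, 111, 110, 001
Majority votes: 10110

10110


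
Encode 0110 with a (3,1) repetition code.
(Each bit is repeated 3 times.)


Each bit -> 3 copies

000111111000


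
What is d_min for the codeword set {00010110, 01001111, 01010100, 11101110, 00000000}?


Comparing all pairs, minimum distance: 2
Can detect 1 errors, correct 0 errors

2


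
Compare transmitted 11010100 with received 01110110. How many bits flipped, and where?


XOR: 10100010

3 error(s) at position(s): 0, 2, 6


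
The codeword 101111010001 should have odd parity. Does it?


Number of 1s: 7

Yes, parity is correct (7 ones)


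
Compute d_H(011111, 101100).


XOR: 110011
Count of 1s: 4

4


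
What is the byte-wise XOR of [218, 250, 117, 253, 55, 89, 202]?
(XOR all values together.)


XOR chain: 218 ^ 250 ^ 117 ^ 253 ^ 55 ^ 89 ^ 202 = 12

12


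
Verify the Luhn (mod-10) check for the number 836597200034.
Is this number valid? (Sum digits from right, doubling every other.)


Luhn sum = 48
48 mod 10 = 8

Invalid (Luhn sum mod 10 = 8)


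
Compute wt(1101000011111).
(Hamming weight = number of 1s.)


Counting 1s in 1101000011111

8


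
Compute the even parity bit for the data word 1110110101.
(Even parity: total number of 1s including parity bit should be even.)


Number of 1s in data: 7
Parity bit: 1

1


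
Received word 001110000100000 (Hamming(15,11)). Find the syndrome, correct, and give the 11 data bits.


Syndrome = 8: error at position 8

Data: 11000100000 (corrected bit 8)


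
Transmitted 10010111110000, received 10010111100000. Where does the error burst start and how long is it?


XOR: 00000000010000

Burst at position 9, length 1


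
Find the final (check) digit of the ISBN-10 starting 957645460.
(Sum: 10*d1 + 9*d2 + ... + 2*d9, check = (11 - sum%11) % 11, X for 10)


Weighted sum: 316
316 mod 11 = 8

Check digit: 3


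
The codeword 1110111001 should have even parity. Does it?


Number of 1s: 7

No, parity error (7 ones)


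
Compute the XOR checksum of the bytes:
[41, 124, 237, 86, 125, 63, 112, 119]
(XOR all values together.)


XOR chain: 41 ^ 124 ^ 237 ^ 86 ^ 125 ^ 63 ^ 112 ^ 119 = 171

171


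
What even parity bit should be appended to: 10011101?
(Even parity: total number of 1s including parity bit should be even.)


Number of 1s in data: 5
Parity bit: 1

1


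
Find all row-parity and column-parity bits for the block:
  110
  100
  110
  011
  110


Row parities: 01000
Column parities: 001

Row P: 01000, Col P: 001, Corner: 1


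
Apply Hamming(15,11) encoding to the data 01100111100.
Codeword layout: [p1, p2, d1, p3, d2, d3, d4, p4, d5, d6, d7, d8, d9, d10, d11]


Parity bits: p1=1, p2=1, p3=0, p4=0

110011000111100


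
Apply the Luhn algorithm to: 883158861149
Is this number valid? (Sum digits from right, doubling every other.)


Luhn sum = 64
64 mod 10 = 4

Invalid (Luhn sum mod 10 = 4)


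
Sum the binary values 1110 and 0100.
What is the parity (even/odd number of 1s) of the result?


1110 = 14
0100 = 4
Sum = 18 = 10010
1s count = 2

even parity (2 ones in 10010)


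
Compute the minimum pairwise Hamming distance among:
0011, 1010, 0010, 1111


Comparing all pairs, minimum distance: 1
Can detect 0 errors, correct 0 errors

1


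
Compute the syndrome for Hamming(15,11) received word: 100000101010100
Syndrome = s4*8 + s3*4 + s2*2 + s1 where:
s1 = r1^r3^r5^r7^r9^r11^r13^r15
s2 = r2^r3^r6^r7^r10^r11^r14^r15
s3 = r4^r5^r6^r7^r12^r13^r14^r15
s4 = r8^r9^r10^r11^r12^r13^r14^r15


s1=1, s2=0, s3=0, s4=1

Syndrome = 9 (error at position 9)


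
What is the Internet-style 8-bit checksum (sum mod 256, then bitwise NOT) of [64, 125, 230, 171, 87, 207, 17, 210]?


Sum = 1111 mod 256 = 87
Complement = 168

168


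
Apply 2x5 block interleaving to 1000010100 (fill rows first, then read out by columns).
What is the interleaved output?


Matrix:
  10000
  10100
Read columns: 1100010000

1100010000


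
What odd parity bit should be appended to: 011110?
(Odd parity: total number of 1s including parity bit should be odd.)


Number of 1s in data: 4
Parity bit: 1

1


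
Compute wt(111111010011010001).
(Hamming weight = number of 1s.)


Counting 1s in 111111010011010001

11


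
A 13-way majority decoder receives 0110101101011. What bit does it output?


Ones: 8 out of 13
Threshold: 7

1 (8/13 voted 1)


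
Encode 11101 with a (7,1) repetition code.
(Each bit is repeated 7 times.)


Each bit -> 7 copies

11111111111111111111100000001111111


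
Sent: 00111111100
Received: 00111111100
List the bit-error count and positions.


XOR: 00000000000

0 errors (received matches sent)


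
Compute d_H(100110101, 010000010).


XOR: 110110111
Count of 1s: 7

7


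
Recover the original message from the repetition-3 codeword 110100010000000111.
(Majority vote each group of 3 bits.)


Groups: 110, 100, 010, 000, 000, 111
Majority votes: 100001

100001


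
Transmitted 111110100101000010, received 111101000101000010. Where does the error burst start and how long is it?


XOR: 000011100000000000

Burst at position 4, length 3


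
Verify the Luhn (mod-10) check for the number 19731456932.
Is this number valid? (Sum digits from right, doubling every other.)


Luhn sum = 57
57 mod 10 = 7

Invalid (Luhn sum mod 10 = 7)


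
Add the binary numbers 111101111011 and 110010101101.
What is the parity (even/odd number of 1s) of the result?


111101111011 = 3963
110010101101 = 3245
Sum = 7208 = 1110000101000
1s count = 5

odd parity (5 ones in 1110000101000)


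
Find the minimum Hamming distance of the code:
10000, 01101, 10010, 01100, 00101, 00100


Comparing all pairs, minimum distance: 1
Can detect 0 errors, correct 0 errors

1


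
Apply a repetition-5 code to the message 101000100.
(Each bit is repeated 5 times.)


Each bit -> 5 copies

111110000011111000000000000000111110000000000


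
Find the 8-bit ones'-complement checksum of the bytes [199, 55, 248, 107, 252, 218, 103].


Sum = 1182 mod 256 = 158
Complement = 97

97


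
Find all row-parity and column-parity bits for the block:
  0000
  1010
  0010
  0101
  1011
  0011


Row parities: 001010
Column parities: 0101

Row P: 001010, Col P: 0101, Corner: 0


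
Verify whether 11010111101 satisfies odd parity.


Number of 1s: 8

No, parity error (8 ones)


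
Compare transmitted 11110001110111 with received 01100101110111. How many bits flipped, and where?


XOR: 10010100000000

3 error(s) at position(s): 0, 3, 5


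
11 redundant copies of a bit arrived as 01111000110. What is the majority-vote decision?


Ones: 6 out of 11
Threshold: 6

1 (6/11 voted 1)


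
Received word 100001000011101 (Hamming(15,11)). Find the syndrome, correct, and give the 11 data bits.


Syndrome = 2: error at position 2

Data: 00100011101 (corrected bit 2)


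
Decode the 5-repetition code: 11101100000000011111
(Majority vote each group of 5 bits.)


Groups: 11101, 10000, 00000, 11111
Majority votes: 1001

1001


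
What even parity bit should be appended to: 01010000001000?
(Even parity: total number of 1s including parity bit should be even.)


Number of 1s in data: 3
Parity bit: 1

1


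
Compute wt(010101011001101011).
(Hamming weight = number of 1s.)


Counting 1s in 010101011001101011

10


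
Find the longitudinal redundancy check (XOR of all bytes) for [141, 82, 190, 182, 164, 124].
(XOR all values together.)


XOR chain: 141 ^ 82 ^ 190 ^ 182 ^ 164 ^ 124 = 15

15


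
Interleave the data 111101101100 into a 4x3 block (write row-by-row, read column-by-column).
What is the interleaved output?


Matrix:
  111
  101
  101
  100
Read columns: 111110001110

111110001110


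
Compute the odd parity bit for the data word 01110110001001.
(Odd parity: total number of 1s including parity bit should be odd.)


Number of 1s in data: 7
Parity bit: 0

0


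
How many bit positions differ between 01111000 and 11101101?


XOR: 10010101
Count of 1s: 4

4


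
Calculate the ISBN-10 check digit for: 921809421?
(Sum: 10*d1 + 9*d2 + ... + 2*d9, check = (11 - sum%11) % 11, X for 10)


Weighted sum: 241
241 mod 11 = 10

Check digit: 1


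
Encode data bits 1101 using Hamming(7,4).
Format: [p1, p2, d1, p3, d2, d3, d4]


Parity bits: p1=1, p2=0, p3=0

1010101


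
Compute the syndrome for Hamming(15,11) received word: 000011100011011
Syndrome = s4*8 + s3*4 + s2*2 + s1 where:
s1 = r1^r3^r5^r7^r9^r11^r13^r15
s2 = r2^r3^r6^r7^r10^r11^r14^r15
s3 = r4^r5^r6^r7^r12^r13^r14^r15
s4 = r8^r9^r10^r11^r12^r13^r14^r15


s1=0, s2=1, s3=0, s4=0

Syndrome = 2 (error at position 2)


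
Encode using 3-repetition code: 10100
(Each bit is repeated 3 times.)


Each bit -> 3 copies

111000111000000


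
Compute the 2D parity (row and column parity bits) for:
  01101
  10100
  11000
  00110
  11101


Row parities: 10000
Column parities: 11010

Row P: 10000, Col P: 11010, Corner: 1


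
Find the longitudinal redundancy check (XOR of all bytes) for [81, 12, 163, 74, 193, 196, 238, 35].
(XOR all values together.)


XOR chain: 81 ^ 12 ^ 163 ^ 74 ^ 193 ^ 196 ^ 238 ^ 35 = 124

124


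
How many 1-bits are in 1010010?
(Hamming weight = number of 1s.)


Counting 1s in 1010010

3


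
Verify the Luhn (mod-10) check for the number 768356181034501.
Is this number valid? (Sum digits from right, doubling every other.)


Luhn sum = 58
58 mod 10 = 8

Invalid (Luhn sum mod 10 = 8)


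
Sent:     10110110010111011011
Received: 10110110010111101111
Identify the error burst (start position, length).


XOR: 00000000000000110100

Burst at position 14, length 4


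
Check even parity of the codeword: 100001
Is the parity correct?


Number of 1s: 2

Yes, parity is correct (2 ones)


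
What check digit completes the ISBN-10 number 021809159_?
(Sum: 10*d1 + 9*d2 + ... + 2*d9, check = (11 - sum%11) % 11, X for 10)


Weighted sum: 164
164 mod 11 = 10

Check digit: 1


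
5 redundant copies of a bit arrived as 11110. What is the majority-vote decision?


Ones: 4 out of 5
Threshold: 3

1 (4/5 voted 1)


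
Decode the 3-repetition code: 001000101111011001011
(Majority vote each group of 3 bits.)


Groups: 001, 000, 101, 111, 011, 001, 011
Majority votes: 0011101

0011101


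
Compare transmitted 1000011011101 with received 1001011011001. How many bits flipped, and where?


XOR: 0001000000100

2 error(s) at position(s): 3, 10


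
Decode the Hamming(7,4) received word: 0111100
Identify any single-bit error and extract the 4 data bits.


Syndrome = 0: no error detected

Data: 1100 (no errors)


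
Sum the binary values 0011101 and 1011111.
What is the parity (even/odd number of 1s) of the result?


0011101 = 29
1011111 = 95
Sum = 124 = 1111100
1s count = 5

odd parity (5 ones in 1111100)


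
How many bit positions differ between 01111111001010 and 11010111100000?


XOR: 10101000101010
Count of 1s: 6

6


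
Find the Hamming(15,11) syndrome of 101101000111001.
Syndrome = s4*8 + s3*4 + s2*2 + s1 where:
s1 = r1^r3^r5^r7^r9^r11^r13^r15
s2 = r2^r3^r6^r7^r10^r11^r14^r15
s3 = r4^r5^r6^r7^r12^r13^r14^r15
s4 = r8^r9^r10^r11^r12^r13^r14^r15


s1=0, s2=1, s3=0, s4=0

Syndrome = 2 (error at position 2)


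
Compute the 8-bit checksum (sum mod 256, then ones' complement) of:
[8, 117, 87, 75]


Sum = 287 mod 256 = 31
Complement = 224

224


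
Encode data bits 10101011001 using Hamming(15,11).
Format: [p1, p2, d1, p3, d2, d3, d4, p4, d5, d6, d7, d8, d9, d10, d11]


Parity bits: p1=0, p2=0, p3=1, p4=0

001101001011001


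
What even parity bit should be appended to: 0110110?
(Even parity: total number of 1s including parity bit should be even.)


Number of 1s in data: 4
Parity bit: 0

0


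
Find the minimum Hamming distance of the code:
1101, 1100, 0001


Comparing all pairs, minimum distance: 1
Can detect 0 errors, correct 0 errors

1


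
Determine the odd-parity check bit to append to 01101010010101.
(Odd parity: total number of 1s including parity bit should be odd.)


Number of 1s in data: 7
Parity bit: 0

0


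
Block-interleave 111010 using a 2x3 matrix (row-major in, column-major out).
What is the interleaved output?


Matrix:
  111
  010
Read columns: 101110

101110


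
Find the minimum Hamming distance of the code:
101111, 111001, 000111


Comparing all pairs, minimum distance: 2
Can detect 1 errors, correct 0 errors

2


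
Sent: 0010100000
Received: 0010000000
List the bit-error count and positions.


XOR: 0000100000

1 error(s) at position(s): 4


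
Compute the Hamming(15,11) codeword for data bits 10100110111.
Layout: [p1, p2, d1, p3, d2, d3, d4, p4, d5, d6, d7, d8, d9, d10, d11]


Parity bits: p1=0, p2=0, p3=0, p4=1

001001010110111


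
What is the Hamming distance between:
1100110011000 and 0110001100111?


XOR: 1010111111111
Count of 1s: 11

11


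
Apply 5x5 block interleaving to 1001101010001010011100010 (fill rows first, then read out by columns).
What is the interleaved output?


Matrix:
  10011
  01010
  00101
  00111
  00010
Read columns: 1000001000001101101110110

1000001000001101101110110


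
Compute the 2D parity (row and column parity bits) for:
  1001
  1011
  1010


Row parities: 010
Column parities: 1000

Row P: 010, Col P: 1000, Corner: 1


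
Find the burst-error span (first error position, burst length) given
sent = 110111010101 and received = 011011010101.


XOR: 101100000000

Burst at position 0, length 4


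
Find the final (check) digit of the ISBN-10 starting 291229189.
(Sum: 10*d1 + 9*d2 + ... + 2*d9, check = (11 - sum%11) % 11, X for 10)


Weighted sum: 226
226 mod 11 = 6

Check digit: 5


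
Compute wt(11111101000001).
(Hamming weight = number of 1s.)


Counting 1s in 11111101000001

8


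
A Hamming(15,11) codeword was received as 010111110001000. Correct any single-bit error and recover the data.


Syndrome = 6: error at position 6

Data: 01010001000 (corrected bit 6)


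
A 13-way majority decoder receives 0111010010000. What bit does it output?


Ones: 5 out of 13
Threshold: 7

0 (5/13 voted 1)


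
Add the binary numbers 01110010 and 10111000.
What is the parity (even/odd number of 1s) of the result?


01110010 = 114
10111000 = 184
Sum = 298 = 100101010
1s count = 4

even parity (4 ones in 100101010)


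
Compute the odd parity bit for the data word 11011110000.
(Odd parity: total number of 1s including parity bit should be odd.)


Number of 1s in data: 6
Parity bit: 1

1


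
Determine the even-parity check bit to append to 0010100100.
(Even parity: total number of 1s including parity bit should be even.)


Number of 1s in data: 3
Parity bit: 1

1


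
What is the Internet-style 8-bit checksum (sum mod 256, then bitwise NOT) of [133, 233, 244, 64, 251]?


Sum = 925 mod 256 = 157
Complement = 98

98


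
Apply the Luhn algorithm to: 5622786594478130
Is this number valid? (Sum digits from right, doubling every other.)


Luhn sum = 76
76 mod 10 = 6

Invalid (Luhn sum mod 10 = 6)


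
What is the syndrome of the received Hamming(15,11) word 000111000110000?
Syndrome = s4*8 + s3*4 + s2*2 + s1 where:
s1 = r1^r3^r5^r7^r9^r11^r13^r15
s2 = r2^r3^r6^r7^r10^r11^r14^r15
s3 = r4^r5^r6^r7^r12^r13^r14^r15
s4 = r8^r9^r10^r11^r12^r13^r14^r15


s1=0, s2=1, s3=1, s4=0

Syndrome = 6 (error at position 6)


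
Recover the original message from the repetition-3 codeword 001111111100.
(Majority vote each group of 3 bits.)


Groups: 001, 111, 111, 100
Majority votes: 0110

0110


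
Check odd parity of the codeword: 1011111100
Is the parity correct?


Number of 1s: 7

Yes, parity is correct (7 ones)


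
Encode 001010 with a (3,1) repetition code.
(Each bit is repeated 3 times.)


Each bit -> 3 copies

000000111000111000


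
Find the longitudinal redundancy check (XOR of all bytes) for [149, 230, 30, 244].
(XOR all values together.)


XOR chain: 149 ^ 230 ^ 30 ^ 244 = 153

153


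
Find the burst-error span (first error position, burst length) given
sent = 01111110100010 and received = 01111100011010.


XOR: 00000010111000

Burst at position 6, length 5


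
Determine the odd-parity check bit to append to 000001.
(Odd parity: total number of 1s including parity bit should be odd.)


Number of 1s in data: 1
Parity bit: 0

0


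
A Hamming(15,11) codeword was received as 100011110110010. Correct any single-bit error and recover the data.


Syndrome = 2: error at position 2

Data: 01110110010 (corrected bit 2)


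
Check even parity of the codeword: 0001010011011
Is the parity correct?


Number of 1s: 6

Yes, parity is correct (6 ones)


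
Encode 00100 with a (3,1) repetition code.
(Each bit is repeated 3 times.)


Each bit -> 3 copies

000000111000000


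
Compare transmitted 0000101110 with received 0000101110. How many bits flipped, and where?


XOR: 0000000000

0 errors (received matches sent)


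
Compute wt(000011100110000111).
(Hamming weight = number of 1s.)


Counting 1s in 000011100110000111

8


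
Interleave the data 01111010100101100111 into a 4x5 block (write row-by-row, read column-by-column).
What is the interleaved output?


Matrix:
  01111
  01010
  01011
  00111
Read columns: 00001110100111111011

00001110100111111011


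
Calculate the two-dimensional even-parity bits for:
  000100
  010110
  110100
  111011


Row parities: 1111
Column parities: 011101

Row P: 1111, Col P: 011101, Corner: 0


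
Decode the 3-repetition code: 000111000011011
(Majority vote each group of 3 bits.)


Groups: 000, 111, 000, 011, 011
Majority votes: 01011

01011


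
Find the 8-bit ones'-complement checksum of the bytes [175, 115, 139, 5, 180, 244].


Sum = 858 mod 256 = 90
Complement = 165

165


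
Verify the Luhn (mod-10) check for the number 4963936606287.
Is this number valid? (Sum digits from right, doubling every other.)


Luhn sum = 68
68 mod 10 = 8

Invalid (Luhn sum mod 10 = 8)


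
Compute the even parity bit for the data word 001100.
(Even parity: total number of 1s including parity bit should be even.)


Number of 1s in data: 2
Parity bit: 0

0


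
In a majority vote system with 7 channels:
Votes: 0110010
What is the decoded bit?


Ones: 3 out of 7
Threshold: 4

0 (3/7 voted 1)


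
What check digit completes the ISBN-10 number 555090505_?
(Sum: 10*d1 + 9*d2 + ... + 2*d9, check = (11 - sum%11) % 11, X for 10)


Weighted sum: 219
219 mod 11 = 10

Check digit: 1


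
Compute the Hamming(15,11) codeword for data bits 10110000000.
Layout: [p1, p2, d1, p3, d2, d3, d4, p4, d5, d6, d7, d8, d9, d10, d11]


Parity bits: p1=0, p2=1, p3=0, p4=0

011001100000000


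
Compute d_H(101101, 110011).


XOR: 011110
Count of 1s: 4

4


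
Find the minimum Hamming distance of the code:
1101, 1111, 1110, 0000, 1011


Comparing all pairs, minimum distance: 1
Can detect 0 errors, correct 0 errors

1


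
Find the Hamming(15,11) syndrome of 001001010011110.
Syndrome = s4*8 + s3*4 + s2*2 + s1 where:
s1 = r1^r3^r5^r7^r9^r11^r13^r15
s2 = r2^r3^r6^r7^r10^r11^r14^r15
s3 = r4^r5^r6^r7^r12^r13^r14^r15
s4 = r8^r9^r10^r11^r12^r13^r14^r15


s1=1, s2=0, s3=0, s4=1

Syndrome = 9 (error at position 9)


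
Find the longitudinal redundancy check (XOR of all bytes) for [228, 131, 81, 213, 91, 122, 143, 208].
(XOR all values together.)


XOR chain: 228 ^ 131 ^ 81 ^ 213 ^ 91 ^ 122 ^ 143 ^ 208 = 157

157


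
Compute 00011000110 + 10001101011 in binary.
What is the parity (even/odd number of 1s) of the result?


00011000110 = 198
10001101011 = 1131
Sum = 1329 = 10100110001
1s count = 5

odd parity (5 ones in 10100110001)


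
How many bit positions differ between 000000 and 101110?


XOR: 101110
Count of 1s: 4

4


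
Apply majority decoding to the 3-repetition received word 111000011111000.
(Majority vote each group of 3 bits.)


Groups: 111, 000, 011, 111, 000
Majority votes: 10110

10110


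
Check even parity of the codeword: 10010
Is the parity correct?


Number of 1s: 2

Yes, parity is correct (2 ones)


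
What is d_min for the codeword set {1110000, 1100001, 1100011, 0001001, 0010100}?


Comparing all pairs, minimum distance: 1
Can detect 0 errors, correct 0 errors

1


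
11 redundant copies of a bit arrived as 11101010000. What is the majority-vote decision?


Ones: 5 out of 11
Threshold: 6

0 (5/11 voted 1)


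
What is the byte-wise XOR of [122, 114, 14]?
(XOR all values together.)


XOR chain: 122 ^ 114 ^ 14 = 6

6


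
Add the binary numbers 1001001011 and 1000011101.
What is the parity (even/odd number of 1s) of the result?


1001001011 = 587
1000011101 = 541
Sum = 1128 = 10001101000
1s count = 4

even parity (4 ones in 10001101000)


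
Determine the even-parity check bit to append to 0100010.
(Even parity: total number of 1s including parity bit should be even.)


Number of 1s in data: 2
Parity bit: 0

0


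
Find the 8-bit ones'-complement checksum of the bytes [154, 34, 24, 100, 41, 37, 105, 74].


Sum = 569 mod 256 = 57
Complement = 198

198


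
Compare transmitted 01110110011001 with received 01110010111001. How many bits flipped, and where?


XOR: 00000100100000

2 error(s) at position(s): 5, 8


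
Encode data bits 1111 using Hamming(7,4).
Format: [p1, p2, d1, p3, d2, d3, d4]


Parity bits: p1=1, p2=1, p3=1

1111111


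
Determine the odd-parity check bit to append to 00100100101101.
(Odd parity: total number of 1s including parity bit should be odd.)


Number of 1s in data: 6
Parity bit: 1

1


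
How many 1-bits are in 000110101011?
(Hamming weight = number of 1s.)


Counting 1s in 000110101011

6


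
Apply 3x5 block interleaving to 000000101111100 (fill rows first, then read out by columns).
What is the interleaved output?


Matrix:
  00000
  01011
  11100
Read columns: 001011001010010

001011001010010


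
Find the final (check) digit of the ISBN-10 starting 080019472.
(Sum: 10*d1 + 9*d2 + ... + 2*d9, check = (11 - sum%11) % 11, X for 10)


Weighted sum: 164
164 mod 11 = 10

Check digit: 1


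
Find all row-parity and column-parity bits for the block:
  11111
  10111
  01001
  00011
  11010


Row parities: 10001
Column parities: 11000

Row P: 10001, Col P: 11000, Corner: 0


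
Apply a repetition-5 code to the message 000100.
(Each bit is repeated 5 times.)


Each bit -> 5 copies

000000000000000111110000000000


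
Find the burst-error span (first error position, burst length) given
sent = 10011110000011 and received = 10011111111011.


XOR: 00000001111000

Burst at position 7, length 4


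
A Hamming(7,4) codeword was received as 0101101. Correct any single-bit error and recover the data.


Syndrome = 4: error at position 4

Data: 0101 (corrected bit 4)


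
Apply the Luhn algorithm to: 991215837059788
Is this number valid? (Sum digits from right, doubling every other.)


Luhn sum = 82
82 mod 10 = 2

Invalid (Luhn sum mod 10 = 2)


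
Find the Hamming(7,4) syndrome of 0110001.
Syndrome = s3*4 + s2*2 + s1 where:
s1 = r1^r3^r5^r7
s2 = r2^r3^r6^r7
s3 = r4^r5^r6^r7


s1=0, s2=1, s3=1

Syndrome = 6 (error at position 6)


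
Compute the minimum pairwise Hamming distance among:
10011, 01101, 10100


Comparing all pairs, minimum distance: 3
Can detect 2 errors, correct 1 errors

3


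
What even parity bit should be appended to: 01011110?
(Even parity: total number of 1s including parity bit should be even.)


Number of 1s in data: 5
Parity bit: 1

1


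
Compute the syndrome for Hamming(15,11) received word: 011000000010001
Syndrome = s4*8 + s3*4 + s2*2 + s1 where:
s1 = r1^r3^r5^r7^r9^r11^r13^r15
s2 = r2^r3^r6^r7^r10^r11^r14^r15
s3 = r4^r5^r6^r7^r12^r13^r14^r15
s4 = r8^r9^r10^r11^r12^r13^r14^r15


s1=1, s2=0, s3=1, s4=0

Syndrome = 5 (error at position 5)


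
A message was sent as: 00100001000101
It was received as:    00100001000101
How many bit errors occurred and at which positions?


XOR: 00000000000000

0 errors (received matches sent)


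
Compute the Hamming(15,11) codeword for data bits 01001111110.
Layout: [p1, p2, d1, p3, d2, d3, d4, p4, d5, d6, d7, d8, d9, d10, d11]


Parity bits: p1=0, p2=1, p3=0, p4=0

010010001111110


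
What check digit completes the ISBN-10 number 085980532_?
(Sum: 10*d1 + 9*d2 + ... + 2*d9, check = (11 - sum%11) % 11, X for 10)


Weighted sum: 256
256 mod 11 = 3

Check digit: 8


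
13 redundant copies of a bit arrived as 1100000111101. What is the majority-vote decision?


Ones: 7 out of 13
Threshold: 7

1 (7/13 voted 1)


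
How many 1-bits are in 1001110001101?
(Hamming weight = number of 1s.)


Counting 1s in 1001110001101

7


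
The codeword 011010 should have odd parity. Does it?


Number of 1s: 3

Yes, parity is correct (3 ones)


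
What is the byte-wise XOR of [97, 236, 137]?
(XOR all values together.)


XOR chain: 97 ^ 236 ^ 137 = 4

4


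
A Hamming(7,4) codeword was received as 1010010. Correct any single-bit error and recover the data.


Syndrome = 4: error at position 4

Data: 1010 (corrected bit 4)


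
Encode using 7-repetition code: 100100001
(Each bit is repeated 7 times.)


Each bit -> 7 copies

111111100000000000000111111100000000000000000000000000001111111


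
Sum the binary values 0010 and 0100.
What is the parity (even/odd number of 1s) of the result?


0010 = 2
0100 = 4
Sum = 6 = 110
1s count = 2

even parity (2 ones in 110)


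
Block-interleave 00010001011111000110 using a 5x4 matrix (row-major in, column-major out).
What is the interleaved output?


Matrix:
  0001
  0001
  0111
  1100
  0110
Read columns: 00010001110010111100

00010001110010111100


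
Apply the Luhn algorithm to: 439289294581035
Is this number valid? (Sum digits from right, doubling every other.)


Luhn sum = 77
77 mod 10 = 7

Invalid (Luhn sum mod 10 = 7)


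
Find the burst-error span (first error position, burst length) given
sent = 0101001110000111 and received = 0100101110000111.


XOR: 0001100000000000

Burst at position 3, length 2


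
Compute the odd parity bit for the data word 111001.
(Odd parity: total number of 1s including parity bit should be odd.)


Number of 1s in data: 4
Parity bit: 1

1


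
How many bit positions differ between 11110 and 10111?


XOR: 01001
Count of 1s: 2

2


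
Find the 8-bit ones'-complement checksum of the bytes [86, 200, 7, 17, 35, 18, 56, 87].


Sum = 506 mod 256 = 250
Complement = 5

5


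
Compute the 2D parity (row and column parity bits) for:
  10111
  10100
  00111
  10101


Row parities: 0011
Column parities: 10001

Row P: 0011, Col P: 10001, Corner: 0


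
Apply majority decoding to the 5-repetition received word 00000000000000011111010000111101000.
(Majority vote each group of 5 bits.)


Groups: 00000, 00000, 00000, 11111, 01000, 01111, 01000
Majority votes: 0001010

0001010


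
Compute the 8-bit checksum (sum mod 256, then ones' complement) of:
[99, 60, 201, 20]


Sum = 380 mod 256 = 124
Complement = 131

131


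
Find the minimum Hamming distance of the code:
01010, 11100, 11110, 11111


Comparing all pairs, minimum distance: 1
Can detect 0 errors, correct 0 errors

1


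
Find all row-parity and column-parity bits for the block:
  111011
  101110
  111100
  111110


Row parities: 1001
Column parities: 010111

Row P: 1001, Col P: 010111, Corner: 0


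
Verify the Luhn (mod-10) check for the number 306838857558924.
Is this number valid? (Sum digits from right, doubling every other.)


Luhn sum = 72
72 mod 10 = 2

Invalid (Luhn sum mod 10 = 2)


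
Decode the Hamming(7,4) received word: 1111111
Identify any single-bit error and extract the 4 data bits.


Syndrome = 0: no error detected

Data: 1111 (no errors)


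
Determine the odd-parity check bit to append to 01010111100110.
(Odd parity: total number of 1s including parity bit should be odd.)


Number of 1s in data: 8
Parity bit: 1

1


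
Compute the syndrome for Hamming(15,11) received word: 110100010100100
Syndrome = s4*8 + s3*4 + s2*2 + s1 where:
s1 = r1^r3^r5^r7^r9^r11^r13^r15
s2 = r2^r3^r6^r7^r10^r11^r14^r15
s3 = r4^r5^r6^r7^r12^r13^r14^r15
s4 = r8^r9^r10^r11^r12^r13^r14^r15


s1=0, s2=0, s3=0, s4=1

Syndrome = 8 (error at position 8)


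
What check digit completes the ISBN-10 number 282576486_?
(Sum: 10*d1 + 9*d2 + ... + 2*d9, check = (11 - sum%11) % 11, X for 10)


Weighted sum: 267
267 mod 11 = 3

Check digit: 8


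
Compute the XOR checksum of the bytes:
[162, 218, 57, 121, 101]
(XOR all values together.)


XOR chain: 162 ^ 218 ^ 57 ^ 121 ^ 101 = 93

93


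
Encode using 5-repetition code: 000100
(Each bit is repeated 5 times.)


Each bit -> 5 copies

000000000000000111110000000000


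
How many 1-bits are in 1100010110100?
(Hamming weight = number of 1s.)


Counting 1s in 1100010110100

6


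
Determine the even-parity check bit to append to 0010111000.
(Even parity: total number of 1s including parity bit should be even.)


Number of 1s in data: 4
Parity bit: 0

0


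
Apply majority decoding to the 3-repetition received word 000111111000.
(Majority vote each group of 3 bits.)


Groups: 000, 111, 111, 000
Majority votes: 0110

0110


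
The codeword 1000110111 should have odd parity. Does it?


Number of 1s: 6

No, parity error (6 ones)


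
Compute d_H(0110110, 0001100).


XOR: 0111010
Count of 1s: 4

4


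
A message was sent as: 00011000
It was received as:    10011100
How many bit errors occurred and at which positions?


XOR: 10000100

2 error(s) at position(s): 0, 5


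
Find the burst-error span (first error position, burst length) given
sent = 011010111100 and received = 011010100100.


XOR: 000000011000

Burst at position 7, length 2


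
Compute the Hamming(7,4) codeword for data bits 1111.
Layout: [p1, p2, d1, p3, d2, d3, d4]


Parity bits: p1=1, p2=1, p3=1

1111111


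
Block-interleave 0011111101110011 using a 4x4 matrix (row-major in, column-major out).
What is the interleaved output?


Matrix:
  0011
  1111
  0111
  0011
Read columns: 0100011011111111

0100011011111111


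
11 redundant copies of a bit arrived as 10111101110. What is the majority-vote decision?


Ones: 8 out of 11
Threshold: 6

1 (8/11 voted 1)


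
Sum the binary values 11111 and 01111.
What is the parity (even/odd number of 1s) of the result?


11111 = 31
01111 = 15
Sum = 46 = 101110
1s count = 4

even parity (4 ones in 101110)


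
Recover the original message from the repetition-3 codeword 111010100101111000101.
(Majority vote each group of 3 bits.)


Groups: 111, 010, 100, 101, 111, 000, 101
Majority votes: 1001101

1001101


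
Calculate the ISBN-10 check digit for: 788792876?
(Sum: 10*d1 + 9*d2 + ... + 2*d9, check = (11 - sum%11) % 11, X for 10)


Weighted sum: 384
384 mod 11 = 10

Check digit: 1


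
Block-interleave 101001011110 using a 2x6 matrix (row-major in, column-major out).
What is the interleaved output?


Matrix:
  101001
  011110
Read columns: 100111010110

100111010110


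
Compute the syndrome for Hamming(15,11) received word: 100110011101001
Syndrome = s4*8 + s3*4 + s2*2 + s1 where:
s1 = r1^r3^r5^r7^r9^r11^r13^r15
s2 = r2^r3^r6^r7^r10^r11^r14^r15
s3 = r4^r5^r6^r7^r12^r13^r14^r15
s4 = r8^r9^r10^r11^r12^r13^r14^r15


s1=0, s2=0, s3=0, s4=1

Syndrome = 8 (error at position 8)


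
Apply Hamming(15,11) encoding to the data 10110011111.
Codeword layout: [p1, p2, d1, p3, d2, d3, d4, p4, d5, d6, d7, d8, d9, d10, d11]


Parity bits: p1=1, p2=0, p3=0, p4=1

101001110011111


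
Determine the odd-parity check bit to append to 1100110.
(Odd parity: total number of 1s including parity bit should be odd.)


Number of 1s in data: 4
Parity bit: 1

1


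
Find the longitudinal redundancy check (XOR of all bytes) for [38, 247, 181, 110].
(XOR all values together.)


XOR chain: 38 ^ 247 ^ 181 ^ 110 = 10

10


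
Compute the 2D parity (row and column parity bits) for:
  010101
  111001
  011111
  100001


Row parities: 1010
Column parities: 010010

Row P: 1010, Col P: 010010, Corner: 0


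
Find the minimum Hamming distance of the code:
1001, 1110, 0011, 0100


Comparing all pairs, minimum distance: 2
Can detect 1 errors, correct 0 errors

2


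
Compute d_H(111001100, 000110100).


XOR: 111111000
Count of 1s: 6

6


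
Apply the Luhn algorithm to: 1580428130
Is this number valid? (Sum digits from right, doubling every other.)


Luhn sum = 38
38 mod 10 = 8

Invalid (Luhn sum mod 10 = 8)


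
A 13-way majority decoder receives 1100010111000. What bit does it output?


Ones: 6 out of 13
Threshold: 7

0 (6/13 voted 1)


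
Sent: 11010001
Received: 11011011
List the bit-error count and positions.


XOR: 00001010

2 error(s) at position(s): 4, 6


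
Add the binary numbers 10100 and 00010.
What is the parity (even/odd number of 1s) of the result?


10100 = 20
00010 = 2
Sum = 22 = 10110
1s count = 3

odd parity (3 ones in 10110)


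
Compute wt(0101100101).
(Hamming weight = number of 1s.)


Counting 1s in 0101100101

5


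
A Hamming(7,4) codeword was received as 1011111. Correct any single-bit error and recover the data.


Syndrome = 2: error at position 2

Data: 1111 (corrected bit 2)


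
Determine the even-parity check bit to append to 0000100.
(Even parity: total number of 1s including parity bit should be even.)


Number of 1s in data: 1
Parity bit: 1

1


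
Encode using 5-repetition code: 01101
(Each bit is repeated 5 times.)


Each bit -> 5 copies

0000011111111110000011111


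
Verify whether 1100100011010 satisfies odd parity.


Number of 1s: 6

No, parity error (6 ones)


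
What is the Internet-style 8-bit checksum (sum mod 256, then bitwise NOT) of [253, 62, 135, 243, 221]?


Sum = 914 mod 256 = 146
Complement = 109

109


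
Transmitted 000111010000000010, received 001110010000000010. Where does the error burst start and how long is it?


XOR: 001001000000000000

Burst at position 2, length 4


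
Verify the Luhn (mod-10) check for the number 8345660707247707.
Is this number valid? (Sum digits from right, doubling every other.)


Luhn sum = 73
73 mod 10 = 3

Invalid (Luhn sum mod 10 = 3)


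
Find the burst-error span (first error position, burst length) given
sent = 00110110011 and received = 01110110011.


XOR: 01000000000

Burst at position 1, length 1


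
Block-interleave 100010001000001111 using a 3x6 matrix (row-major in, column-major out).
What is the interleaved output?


Matrix:
  100010
  001000
  001111
Read columns: 100000011001101001

100000011001101001


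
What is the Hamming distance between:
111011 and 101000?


XOR: 010011
Count of 1s: 3

3


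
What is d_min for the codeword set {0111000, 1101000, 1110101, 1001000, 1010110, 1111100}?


Comparing all pairs, minimum distance: 1
Can detect 0 errors, correct 0 errors

1


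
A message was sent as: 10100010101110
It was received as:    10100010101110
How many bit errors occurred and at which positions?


XOR: 00000000000000

0 errors (received matches sent)


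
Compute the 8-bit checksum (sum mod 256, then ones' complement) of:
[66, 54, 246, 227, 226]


Sum = 819 mod 256 = 51
Complement = 204

204


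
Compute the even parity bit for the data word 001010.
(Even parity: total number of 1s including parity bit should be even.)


Number of 1s in data: 2
Parity bit: 0

0


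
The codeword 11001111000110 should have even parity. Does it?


Number of 1s: 8

Yes, parity is correct (8 ones)


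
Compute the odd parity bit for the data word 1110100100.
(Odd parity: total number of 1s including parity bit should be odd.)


Number of 1s in data: 5
Parity bit: 0

0


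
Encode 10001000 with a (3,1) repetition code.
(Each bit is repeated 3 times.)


Each bit -> 3 copies

111000000000111000000000


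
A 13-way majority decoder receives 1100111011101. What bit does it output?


Ones: 9 out of 13
Threshold: 7

1 (9/13 voted 1)


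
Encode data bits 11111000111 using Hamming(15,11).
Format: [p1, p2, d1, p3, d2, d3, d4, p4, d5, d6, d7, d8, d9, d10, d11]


Parity bits: p1=0, p2=1, p3=0, p4=0

011011101000111


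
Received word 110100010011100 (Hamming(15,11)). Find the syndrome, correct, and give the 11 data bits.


Syndrome = 5: error at position 5

Data: 01000011100 (corrected bit 5)


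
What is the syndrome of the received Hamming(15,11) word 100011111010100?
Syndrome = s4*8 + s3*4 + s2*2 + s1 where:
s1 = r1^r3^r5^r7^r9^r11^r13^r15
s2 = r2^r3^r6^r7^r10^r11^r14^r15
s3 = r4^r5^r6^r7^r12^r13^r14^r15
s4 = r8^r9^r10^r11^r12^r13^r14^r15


s1=0, s2=1, s3=0, s4=0

Syndrome = 2 (error at position 2)


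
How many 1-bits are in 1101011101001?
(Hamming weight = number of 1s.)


Counting 1s in 1101011101001

8


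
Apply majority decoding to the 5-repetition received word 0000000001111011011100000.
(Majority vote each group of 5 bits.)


Groups: 00000, 00001, 11101, 10111, 00000
Majority votes: 00110

00110


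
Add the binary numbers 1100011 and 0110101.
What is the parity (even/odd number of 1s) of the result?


1100011 = 99
0110101 = 53
Sum = 152 = 10011000
1s count = 3

odd parity (3 ones in 10011000)


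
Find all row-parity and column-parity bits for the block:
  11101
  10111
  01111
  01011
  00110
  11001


Row parities: 000101
Column parities: 10001

Row P: 000101, Col P: 10001, Corner: 0


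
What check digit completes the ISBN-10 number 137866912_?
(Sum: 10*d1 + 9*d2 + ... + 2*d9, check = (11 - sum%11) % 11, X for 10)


Weighted sum: 258
258 mod 11 = 5

Check digit: 6


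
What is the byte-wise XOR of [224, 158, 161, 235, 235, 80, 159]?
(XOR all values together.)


XOR chain: 224 ^ 158 ^ 161 ^ 235 ^ 235 ^ 80 ^ 159 = 16

16


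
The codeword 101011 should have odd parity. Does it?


Number of 1s: 4

No, parity error (4 ones)


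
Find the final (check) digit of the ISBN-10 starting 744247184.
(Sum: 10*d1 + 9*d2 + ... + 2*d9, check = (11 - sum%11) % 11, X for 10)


Weighted sum: 247
247 mod 11 = 5

Check digit: 6


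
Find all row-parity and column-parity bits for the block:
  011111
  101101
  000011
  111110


Row parities: 1001
Column parities: 001111

Row P: 1001, Col P: 001111, Corner: 0
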